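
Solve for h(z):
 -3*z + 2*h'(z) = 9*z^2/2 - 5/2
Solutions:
 h(z) = C1 + 3*z^3/4 + 3*z^2/4 - 5*z/4


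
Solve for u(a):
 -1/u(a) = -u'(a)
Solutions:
 u(a) = -sqrt(C1 + 2*a)
 u(a) = sqrt(C1 + 2*a)


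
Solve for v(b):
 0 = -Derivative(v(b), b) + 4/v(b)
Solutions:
 v(b) = -sqrt(C1 + 8*b)
 v(b) = sqrt(C1 + 8*b)


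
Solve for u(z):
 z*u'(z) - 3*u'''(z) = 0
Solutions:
 u(z) = C1 + Integral(C2*airyai(3^(2/3)*z/3) + C3*airybi(3^(2/3)*z/3), z)


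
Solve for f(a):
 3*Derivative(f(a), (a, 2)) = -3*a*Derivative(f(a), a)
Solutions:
 f(a) = C1 + C2*erf(sqrt(2)*a/2)


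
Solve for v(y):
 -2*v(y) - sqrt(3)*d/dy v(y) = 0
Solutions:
 v(y) = C1*exp(-2*sqrt(3)*y/3)


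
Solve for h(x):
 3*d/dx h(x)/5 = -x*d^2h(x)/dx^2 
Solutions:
 h(x) = C1 + C2*x^(2/5)


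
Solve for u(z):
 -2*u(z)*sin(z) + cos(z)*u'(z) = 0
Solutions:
 u(z) = C1/cos(z)^2


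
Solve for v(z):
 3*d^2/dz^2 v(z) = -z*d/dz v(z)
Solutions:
 v(z) = C1 + C2*erf(sqrt(6)*z/6)


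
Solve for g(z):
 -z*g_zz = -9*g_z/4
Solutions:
 g(z) = C1 + C2*z^(13/4)


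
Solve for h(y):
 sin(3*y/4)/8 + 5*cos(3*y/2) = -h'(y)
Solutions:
 h(y) = C1 - 10*sin(3*y/2)/3 + cos(3*y/4)/6


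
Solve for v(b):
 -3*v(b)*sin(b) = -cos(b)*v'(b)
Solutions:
 v(b) = C1/cos(b)^3


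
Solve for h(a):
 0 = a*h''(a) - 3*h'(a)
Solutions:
 h(a) = C1 + C2*a^4


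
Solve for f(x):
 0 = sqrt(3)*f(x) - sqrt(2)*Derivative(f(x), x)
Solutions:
 f(x) = C1*exp(sqrt(6)*x/2)


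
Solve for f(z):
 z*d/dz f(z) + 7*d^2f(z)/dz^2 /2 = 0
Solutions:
 f(z) = C1 + C2*erf(sqrt(7)*z/7)


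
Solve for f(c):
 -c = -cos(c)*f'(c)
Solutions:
 f(c) = C1 + Integral(c/cos(c), c)


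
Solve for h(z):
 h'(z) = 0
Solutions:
 h(z) = C1


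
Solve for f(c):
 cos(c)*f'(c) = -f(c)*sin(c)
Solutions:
 f(c) = C1*cos(c)


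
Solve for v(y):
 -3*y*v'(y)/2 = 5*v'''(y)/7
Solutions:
 v(y) = C1 + Integral(C2*airyai(-10^(2/3)*21^(1/3)*y/10) + C3*airybi(-10^(2/3)*21^(1/3)*y/10), y)


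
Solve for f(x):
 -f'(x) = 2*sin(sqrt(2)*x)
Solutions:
 f(x) = C1 + sqrt(2)*cos(sqrt(2)*x)


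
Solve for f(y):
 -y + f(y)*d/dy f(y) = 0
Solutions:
 f(y) = -sqrt(C1 + y^2)
 f(y) = sqrt(C1 + y^2)


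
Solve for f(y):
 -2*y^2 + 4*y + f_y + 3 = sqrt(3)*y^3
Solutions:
 f(y) = C1 + sqrt(3)*y^4/4 + 2*y^3/3 - 2*y^2 - 3*y


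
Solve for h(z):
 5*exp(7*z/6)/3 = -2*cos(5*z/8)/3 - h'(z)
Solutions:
 h(z) = C1 - 10*exp(7*z/6)/7 - 16*sin(5*z/8)/15


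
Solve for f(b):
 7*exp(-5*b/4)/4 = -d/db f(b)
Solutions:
 f(b) = C1 + 7*exp(-5*b/4)/5


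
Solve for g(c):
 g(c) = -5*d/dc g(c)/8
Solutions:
 g(c) = C1*exp(-8*c/5)


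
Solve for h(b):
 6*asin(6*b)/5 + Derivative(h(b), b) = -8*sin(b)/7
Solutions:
 h(b) = C1 - 6*b*asin(6*b)/5 - sqrt(1 - 36*b^2)/5 + 8*cos(b)/7


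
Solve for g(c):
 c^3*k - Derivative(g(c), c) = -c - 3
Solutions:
 g(c) = C1 + c^4*k/4 + c^2/2 + 3*c


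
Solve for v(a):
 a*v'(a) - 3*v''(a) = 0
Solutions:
 v(a) = C1 + C2*erfi(sqrt(6)*a/6)


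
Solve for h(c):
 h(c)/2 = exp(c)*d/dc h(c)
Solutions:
 h(c) = C1*exp(-exp(-c)/2)


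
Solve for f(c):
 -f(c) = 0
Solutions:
 f(c) = 0


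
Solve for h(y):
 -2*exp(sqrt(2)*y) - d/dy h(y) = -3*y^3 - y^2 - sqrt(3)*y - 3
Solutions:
 h(y) = C1 + 3*y^4/4 + y^3/3 + sqrt(3)*y^2/2 + 3*y - sqrt(2)*exp(sqrt(2)*y)


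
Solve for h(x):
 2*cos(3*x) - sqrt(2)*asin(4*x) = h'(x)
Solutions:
 h(x) = C1 - sqrt(2)*(x*asin(4*x) + sqrt(1 - 16*x^2)/4) + 2*sin(3*x)/3


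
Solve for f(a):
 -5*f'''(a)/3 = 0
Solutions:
 f(a) = C1 + C2*a + C3*a^2


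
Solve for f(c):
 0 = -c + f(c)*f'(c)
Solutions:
 f(c) = -sqrt(C1 + c^2)
 f(c) = sqrt(C1 + c^2)


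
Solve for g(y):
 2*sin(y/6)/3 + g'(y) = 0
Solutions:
 g(y) = C1 + 4*cos(y/6)


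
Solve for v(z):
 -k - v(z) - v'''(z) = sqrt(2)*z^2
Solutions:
 v(z) = C3*exp(-z) - k - sqrt(2)*z^2 + (C1*sin(sqrt(3)*z/2) + C2*cos(sqrt(3)*z/2))*exp(z/2)


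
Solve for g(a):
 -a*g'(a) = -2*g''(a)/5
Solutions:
 g(a) = C1 + C2*erfi(sqrt(5)*a/2)


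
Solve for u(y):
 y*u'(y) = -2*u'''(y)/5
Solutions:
 u(y) = C1 + Integral(C2*airyai(-2^(2/3)*5^(1/3)*y/2) + C3*airybi(-2^(2/3)*5^(1/3)*y/2), y)


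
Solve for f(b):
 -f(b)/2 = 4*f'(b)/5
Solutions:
 f(b) = C1*exp(-5*b/8)


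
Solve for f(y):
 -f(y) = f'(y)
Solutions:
 f(y) = C1*exp(-y)


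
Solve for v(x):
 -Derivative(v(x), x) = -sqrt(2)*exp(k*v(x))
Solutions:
 v(x) = Piecewise((log(-1/(C1*k + sqrt(2)*k*x))/k, Ne(k, 0)), (nan, True))
 v(x) = Piecewise((C1 + sqrt(2)*x, Eq(k, 0)), (nan, True))


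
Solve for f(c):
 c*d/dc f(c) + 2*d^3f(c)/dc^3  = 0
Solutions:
 f(c) = C1 + Integral(C2*airyai(-2^(2/3)*c/2) + C3*airybi(-2^(2/3)*c/2), c)


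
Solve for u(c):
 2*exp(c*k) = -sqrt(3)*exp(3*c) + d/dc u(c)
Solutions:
 u(c) = C1 + sqrt(3)*exp(3*c)/3 + 2*exp(c*k)/k


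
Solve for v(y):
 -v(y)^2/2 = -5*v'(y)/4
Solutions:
 v(y) = -5/(C1 + 2*y)


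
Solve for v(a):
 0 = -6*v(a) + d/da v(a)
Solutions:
 v(a) = C1*exp(6*a)


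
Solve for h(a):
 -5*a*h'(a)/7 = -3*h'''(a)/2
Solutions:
 h(a) = C1 + Integral(C2*airyai(10^(1/3)*21^(2/3)*a/21) + C3*airybi(10^(1/3)*21^(2/3)*a/21), a)


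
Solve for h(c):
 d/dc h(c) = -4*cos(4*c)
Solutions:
 h(c) = C1 - sin(4*c)


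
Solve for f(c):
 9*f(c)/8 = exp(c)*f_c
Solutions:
 f(c) = C1*exp(-9*exp(-c)/8)


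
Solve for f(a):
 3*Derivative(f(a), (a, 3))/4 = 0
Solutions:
 f(a) = C1 + C2*a + C3*a^2


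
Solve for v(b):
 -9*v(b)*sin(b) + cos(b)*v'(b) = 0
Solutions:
 v(b) = C1/cos(b)^9


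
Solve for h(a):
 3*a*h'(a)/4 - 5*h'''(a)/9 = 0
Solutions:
 h(a) = C1 + Integral(C2*airyai(3*50^(1/3)*a/10) + C3*airybi(3*50^(1/3)*a/10), a)


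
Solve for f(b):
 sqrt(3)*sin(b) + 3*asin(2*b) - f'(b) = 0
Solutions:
 f(b) = C1 + 3*b*asin(2*b) + 3*sqrt(1 - 4*b^2)/2 - sqrt(3)*cos(b)


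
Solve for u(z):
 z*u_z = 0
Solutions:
 u(z) = C1


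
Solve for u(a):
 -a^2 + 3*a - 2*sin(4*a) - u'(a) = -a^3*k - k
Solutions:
 u(a) = C1 + a^4*k/4 - a^3/3 + 3*a^2/2 + a*k + cos(4*a)/2


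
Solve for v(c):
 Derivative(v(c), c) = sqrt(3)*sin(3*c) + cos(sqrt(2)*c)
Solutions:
 v(c) = C1 + sqrt(2)*sin(sqrt(2)*c)/2 - sqrt(3)*cos(3*c)/3


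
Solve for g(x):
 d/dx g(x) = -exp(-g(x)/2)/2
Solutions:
 g(x) = 2*log(C1 - x/4)


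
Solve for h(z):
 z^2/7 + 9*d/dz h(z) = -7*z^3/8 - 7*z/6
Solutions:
 h(z) = C1 - 7*z^4/288 - z^3/189 - 7*z^2/108


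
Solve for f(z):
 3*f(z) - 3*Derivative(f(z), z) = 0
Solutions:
 f(z) = C1*exp(z)


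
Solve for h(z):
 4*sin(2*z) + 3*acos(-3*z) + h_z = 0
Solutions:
 h(z) = C1 - 3*z*acos(-3*z) - sqrt(1 - 9*z^2) + 2*cos(2*z)


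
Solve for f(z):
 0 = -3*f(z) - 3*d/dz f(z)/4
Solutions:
 f(z) = C1*exp(-4*z)


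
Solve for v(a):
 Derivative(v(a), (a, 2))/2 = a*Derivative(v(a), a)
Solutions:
 v(a) = C1 + C2*erfi(a)


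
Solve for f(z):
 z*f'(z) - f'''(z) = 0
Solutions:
 f(z) = C1 + Integral(C2*airyai(z) + C3*airybi(z), z)


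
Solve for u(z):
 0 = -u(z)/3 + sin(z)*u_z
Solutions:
 u(z) = C1*(cos(z) - 1)^(1/6)/(cos(z) + 1)^(1/6)


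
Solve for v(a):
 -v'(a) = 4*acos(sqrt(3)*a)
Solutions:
 v(a) = C1 - 4*a*acos(sqrt(3)*a) + 4*sqrt(3)*sqrt(1 - 3*a^2)/3


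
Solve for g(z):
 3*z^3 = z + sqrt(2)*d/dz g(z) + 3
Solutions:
 g(z) = C1 + 3*sqrt(2)*z^4/8 - sqrt(2)*z^2/4 - 3*sqrt(2)*z/2


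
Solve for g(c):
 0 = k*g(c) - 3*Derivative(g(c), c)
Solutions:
 g(c) = C1*exp(c*k/3)


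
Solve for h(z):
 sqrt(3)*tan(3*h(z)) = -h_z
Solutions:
 h(z) = -asin(C1*exp(-3*sqrt(3)*z))/3 + pi/3
 h(z) = asin(C1*exp(-3*sqrt(3)*z))/3


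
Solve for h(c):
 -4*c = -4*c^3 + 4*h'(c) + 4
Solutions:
 h(c) = C1 + c^4/4 - c^2/2 - c


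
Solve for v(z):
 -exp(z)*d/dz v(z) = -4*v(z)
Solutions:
 v(z) = C1*exp(-4*exp(-z))


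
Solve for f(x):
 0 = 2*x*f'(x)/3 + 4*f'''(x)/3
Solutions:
 f(x) = C1 + Integral(C2*airyai(-2^(2/3)*x/2) + C3*airybi(-2^(2/3)*x/2), x)


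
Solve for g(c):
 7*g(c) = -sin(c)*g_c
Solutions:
 g(c) = C1*sqrt(cos(c) + 1)*(cos(c)^3 + 3*cos(c)^2 + 3*cos(c) + 1)/(sqrt(cos(c) - 1)*(cos(c)^3 - 3*cos(c)^2 + 3*cos(c) - 1))


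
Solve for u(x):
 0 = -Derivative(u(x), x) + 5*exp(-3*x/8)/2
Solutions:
 u(x) = C1 - 20*exp(-3*x/8)/3


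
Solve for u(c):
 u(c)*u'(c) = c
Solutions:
 u(c) = -sqrt(C1 + c^2)
 u(c) = sqrt(C1 + c^2)


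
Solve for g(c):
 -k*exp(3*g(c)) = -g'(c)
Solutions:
 g(c) = log(-1/(C1 + 3*c*k))/3
 g(c) = log((-1/(C1 + c*k))^(1/3)*(-3^(2/3) - 3*3^(1/6)*I)/6)
 g(c) = log((-1/(C1 + c*k))^(1/3)*(-3^(2/3) + 3*3^(1/6)*I)/6)


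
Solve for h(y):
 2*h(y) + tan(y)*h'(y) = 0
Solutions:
 h(y) = C1/sin(y)^2


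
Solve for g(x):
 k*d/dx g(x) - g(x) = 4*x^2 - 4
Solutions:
 g(x) = C1*exp(x/k) - 8*k^2 - 8*k*x - 4*x^2 + 4


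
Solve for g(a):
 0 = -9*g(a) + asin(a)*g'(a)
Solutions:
 g(a) = C1*exp(9*Integral(1/asin(a), a))


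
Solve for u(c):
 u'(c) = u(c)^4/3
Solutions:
 u(c) = (-1/(C1 + c))^(1/3)
 u(c) = (-1/(C1 + c))^(1/3)*(-1 - sqrt(3)*I)/2
 u(c) = (-1/(C1 + c))^(1/3)*(-1 + sqrt(3)*I)/2


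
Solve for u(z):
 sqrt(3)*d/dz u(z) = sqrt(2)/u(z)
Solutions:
 u(z) = -sqrt(C1 + 6*sqrt(6)*z)/3
 u(z) = sqrt(C1 + 6*sqrt(6)*z)/3


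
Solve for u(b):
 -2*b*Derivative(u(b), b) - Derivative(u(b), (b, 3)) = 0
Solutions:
 u(b) = C1 + Integral(C2*airyai(-2^(1/3)*b) + C3*airybi(-2^(1/3)*b), b)


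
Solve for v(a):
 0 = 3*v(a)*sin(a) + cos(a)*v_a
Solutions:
 v(a) = C1*cos(a)^3


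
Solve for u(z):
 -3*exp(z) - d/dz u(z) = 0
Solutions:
 u(z) = C1 - 3*exp(z)


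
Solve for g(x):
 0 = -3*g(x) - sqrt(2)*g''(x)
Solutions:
 g(x) = C1*sin(2^(3/4)*sqrt(3)*x/2) + C2*cos(2^(3/4)*sqrt(3)*x/2)


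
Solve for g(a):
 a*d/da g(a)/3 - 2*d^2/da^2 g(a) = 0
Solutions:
 g(a) = C1 + C2*erfi(sqrt(3)*a/6)


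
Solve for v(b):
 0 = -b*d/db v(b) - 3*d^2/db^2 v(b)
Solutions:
 v(b) = C1 + C2*erf(sqrt(6)*b/6)


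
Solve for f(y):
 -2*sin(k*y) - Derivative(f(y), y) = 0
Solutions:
 f(y) = C1 + 2*cos(k*y)/k


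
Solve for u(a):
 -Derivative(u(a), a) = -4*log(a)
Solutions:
 u(a) = C1 + 4*a*log(a) - 4*a


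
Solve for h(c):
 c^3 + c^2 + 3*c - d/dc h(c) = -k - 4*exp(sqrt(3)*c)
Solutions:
 h(c) = C1 + c^4/4 + c^3/3 + 3*c^2/2 + c*k + 4*sqrt(3)*exp(sqrt(3)*c)/3


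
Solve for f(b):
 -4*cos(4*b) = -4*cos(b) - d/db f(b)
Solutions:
 f(b) = C1 - 4*sin(b) + sin(4*b)


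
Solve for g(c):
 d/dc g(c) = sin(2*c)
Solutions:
 g(c) = C1 - cos(2*c)/2


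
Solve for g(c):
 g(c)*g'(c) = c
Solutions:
 g(c) = -sqrt(C1 + c^2)
 g(c) = sqrt(C1 + c^2)


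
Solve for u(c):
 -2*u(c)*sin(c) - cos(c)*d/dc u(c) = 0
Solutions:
 u(c) = C1*cos(c)^2


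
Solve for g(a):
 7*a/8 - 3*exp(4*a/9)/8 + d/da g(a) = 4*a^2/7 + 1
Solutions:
 g(a) = C1 + 4*a^3/21 - 7*a^2/16 + a + 27*exp(4*a/9)/32


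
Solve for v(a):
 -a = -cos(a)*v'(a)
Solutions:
 v(a) = C1 + Integral(a/cos(a), a)


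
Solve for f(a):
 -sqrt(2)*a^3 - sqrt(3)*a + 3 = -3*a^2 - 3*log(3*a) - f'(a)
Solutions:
 f(a) = C1 + sqrt(2)*a^4/4 - a^3 + sqrt(3)*a^2/2 - 3*a*log(a) - a*log(27)


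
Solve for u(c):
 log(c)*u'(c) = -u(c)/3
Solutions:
 u(c) = C1*exp(-li(c)/3)


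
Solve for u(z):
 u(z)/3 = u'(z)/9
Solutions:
 u(z) = C1*exp(3*z)


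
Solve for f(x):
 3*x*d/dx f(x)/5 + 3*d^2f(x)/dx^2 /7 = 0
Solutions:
 f(x) = C1 + C2*erf(sqrt(70)*x/10)


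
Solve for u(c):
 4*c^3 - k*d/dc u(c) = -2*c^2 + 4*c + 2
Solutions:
 u(c) = C1 + c^4/k + 2*c^3/(3*k) - 2*c^2/k - 2*c/k


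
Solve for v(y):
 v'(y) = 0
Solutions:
 v(y) = C1


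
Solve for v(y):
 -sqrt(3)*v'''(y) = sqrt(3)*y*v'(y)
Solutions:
 v(y) = C1 + Integral(C2*airyai(-y) + C3*airybi(-y), y)


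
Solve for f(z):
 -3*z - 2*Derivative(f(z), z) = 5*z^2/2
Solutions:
 f(z) = C1 - 5*z^3/12 - 3*z^2/4


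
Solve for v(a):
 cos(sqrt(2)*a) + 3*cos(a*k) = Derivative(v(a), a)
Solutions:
 v(a) = C1 + sqrt(2)*sin(sqrt(2)*a)/2 + 3*sin(a*k)/k


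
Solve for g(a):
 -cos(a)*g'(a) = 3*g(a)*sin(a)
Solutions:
 g(a) = C1*cos(a)^3


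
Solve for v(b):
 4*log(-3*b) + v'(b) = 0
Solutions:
 v(b) = C1 - 4*b*log(-b) + 4*b*(1 - log(3))


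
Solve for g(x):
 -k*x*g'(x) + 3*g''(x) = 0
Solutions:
 g(x) = Piecewise((-sqrt(6)*sqrt(pi)*C1*erf(sqrt(6)*x*sqrt(-k)/6)/(2*sqrt(-k)) - C2, (k > 0) | (k < 0)), (-C1*x - C2, True))


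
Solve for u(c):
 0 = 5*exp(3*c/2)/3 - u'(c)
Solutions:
 u(c) = C1 + 10*exp(3*c/2)/9


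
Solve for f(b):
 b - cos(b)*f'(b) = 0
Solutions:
 f(b) = C1 + Integral(b/cos(b), b)


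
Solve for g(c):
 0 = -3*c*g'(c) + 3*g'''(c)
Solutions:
 g(c) = C1 + Integral(C2*airyai(c) + C3*airybi(c), c)


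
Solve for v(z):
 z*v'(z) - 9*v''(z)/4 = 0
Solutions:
 v(z) = C1 + C2*erfi(sqrt(2)*z/3)


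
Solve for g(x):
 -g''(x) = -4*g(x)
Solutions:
 g(x) = C1*exp(-2*x) + C2*exp(2*x)


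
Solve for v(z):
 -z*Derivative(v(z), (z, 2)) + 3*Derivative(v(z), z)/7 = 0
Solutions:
 v(z) = C1 + C2*z^(10/7)


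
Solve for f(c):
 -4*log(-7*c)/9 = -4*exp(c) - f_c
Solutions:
 f(c) = C1 + 4*c*log(-c)/9 + 4*c*(-1 + log(7))/9 - 4*exp(c)


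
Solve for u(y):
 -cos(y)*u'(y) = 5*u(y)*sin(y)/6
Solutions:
 u(y) = C1*cos(y)^(5/6)


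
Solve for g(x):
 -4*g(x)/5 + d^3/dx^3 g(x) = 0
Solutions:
 g(x) = C3*exp(10^(2/3)*x/5) + (C1*sin(10^(2/3)*sqrt(3)*x/10) + C2*cos(10^(2/3)*sqrt(3)*x/10))*exp(-10^(2/3)*x/10)


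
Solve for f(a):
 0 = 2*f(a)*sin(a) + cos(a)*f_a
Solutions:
 f(a) = C1*cos(a)^2


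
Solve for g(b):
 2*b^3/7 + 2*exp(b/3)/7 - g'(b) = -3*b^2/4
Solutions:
 g(b) = C1 + b^4/14 + b^3/4 + 6*exp(b/3)/7


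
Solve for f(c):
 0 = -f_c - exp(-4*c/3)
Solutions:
 f(c) = C1 + 3*exp(-4*c/3)/4


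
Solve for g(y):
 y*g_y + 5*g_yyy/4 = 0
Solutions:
 g(y) = C1 + Integral(C2*airyai(-10^(2/3)*y/5) + C3*airybi(-10^(2/3)*y/5), y)


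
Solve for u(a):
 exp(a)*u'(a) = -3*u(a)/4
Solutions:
 u(a) = C1*exp(3*exp(-a)/4)


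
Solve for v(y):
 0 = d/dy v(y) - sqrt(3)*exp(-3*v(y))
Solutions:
 v(y) = log(C1 + 3*sqrt(3)*y)/3
 v(y) = log((-3^(1/3) - 3^(5/6)*I)*(C1 + sqrt(3)*y)^(1/3)/2)
 v(y) = log((-3^(1/3) + 3^(5/6)*I)*(C1 + sqrt(3)*y)^(1/3)/2)


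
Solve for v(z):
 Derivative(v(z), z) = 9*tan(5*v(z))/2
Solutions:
 v(z) = -asin(C1*exp(45*z/2))/5 + pi/5
 v(z) = asin(C1*exp(45*z/2))/5


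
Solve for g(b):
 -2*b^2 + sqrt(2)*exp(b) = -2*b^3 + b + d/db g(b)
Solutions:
 g(b) = C1 + b^4/2 - 2*b^3/3 - b^2/2 + sqrt(2)*exp(b)


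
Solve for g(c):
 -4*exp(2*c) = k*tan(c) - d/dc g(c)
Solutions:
 g(c) = C1 - k*log(cos(c)) + 2*exp(2*c)


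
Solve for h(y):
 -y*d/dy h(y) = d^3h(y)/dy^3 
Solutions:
 h(y) = C1 + Integral(C2*airyai(-y) + C3*airybi(-y), y)


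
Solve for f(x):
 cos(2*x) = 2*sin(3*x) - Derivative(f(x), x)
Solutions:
 f(x) = C1 - sin(2*x)/2 - 2*cos(3*x)/3


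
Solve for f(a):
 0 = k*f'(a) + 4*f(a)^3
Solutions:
 f(a) = -sqrt(2)*sqrt(-k/(C1*k - 4*a))/2
 f(a) = sqrt(2)*sqrt(-k/(C1*k - 4*a))/2


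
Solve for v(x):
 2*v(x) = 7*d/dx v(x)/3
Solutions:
 v(x) = C1*exp(6*x/7)


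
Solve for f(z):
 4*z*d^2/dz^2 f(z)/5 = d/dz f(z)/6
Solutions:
 f(z) = C1 + C2*z^(29/24)


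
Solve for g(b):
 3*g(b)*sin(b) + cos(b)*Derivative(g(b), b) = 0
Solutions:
 g(b) = C1*cos(b)^3


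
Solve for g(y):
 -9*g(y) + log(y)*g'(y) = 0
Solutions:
 g(y) = C1*exp(9*li(y))


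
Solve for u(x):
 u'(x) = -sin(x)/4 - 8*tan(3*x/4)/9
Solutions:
 u(x) = C1 + 32*log(cos(3*x/4))/27 + cos(x)/4


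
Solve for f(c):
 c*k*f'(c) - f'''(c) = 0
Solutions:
 f(c) = C1 + Integral(C2*airyai(c*k^(1/3)) + C3*airybi(c*k^(1/3)), c)


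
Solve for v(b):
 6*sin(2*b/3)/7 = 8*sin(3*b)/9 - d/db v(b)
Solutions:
 v(b) = C1 + 9*cos(2*b/3)/7 - 8*cos(3*b)/27


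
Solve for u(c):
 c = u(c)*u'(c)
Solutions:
 u(c) = -sqrt(C1 + c^2)
 u(c) = sqrt(C1 + c^2)


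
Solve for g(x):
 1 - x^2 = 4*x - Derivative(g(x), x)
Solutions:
 g(x) = C1 + x^3/3 + 2*x^2 - x


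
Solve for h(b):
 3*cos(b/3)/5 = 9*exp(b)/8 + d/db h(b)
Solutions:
 h(b) = C1 - 9*exp(b)/8 + 9*sin(b/3)/5


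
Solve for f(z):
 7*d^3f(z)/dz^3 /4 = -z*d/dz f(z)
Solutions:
 f(z) = C1 + Integral(C2*airyai(-14^(2/3)*z/7) + C3*airybi(-14^(2/3)*z/7), z)


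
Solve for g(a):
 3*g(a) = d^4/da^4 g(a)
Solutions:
 g(a) = C1*exp(-3^(1/4)*a) + C2*exp(3^(1/4)*a) + C3*sin(3^(1/4)*a) + C4*cos(3^(1/4)*a)


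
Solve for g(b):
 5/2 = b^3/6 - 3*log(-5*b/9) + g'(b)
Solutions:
 g(b) = C1 - b^4/24 + 3*b*log(-b) + b*(-6*log(3) - 1/2 + 3*log(5))


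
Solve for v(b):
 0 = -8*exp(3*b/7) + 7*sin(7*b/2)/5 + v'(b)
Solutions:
 v(b) = C1 + 56*exp(3*b/7)/3 + 2*cos(7*b/2)/5


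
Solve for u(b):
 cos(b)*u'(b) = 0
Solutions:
 u(b) = C1


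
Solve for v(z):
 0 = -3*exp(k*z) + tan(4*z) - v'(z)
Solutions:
 v(z) = C1 - 3*Piecewise((exp(k*z)/k, Ne(k, 0)), (z, True)) - log(cos(4*z))/4


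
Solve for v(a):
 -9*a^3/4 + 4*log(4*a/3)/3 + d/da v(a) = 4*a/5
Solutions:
 v(a) = C1 + 9*a^4/16 + 2*a^2/5 - 4*a*log(a)/3 - 8*a*log(2)/3 + 4*a/3 + 4*a*log(3)/3


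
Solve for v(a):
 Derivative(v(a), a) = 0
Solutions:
 v(a) = C1


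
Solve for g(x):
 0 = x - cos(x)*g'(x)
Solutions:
 g(x) = C1 + Integral(x/cos(x), x)


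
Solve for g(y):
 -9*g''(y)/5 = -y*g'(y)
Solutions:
 g(y) = C1 + C2*erfi(sqrt(10)*y/6)


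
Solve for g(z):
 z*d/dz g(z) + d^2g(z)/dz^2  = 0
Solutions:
 g(z) = C1 + C2*erf(sqrt(2)*z/2)


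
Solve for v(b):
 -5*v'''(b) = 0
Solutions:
 v(b) = C1 + C2*b + C3*b^2


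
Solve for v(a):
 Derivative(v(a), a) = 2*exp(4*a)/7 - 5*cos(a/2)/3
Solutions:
 v(a) = C1 + exp(4*a)/14 - 10*sin(a/2)/3


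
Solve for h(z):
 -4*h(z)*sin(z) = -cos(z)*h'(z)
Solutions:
 h(z) = C1/cos(z)^4


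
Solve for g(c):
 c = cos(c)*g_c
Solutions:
 g(c) = C1 + Integral(c/cos(c), c)


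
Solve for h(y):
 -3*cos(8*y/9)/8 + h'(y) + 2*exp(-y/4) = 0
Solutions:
 h(y) = C1 + 27*sin(8*y/9)/64 + 8*exp(-y/4)


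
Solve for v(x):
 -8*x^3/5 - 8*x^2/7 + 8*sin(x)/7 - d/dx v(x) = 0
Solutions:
 v(x) = C1 - 2*x^4/5 - 8*x^3/21 - 8*cos(x)/7


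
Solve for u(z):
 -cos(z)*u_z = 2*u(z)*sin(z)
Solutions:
 u(z) = C1*cos(z)^2


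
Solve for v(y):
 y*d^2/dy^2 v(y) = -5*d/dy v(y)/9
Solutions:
 v(y) = C1 + C2*y^(4/9)


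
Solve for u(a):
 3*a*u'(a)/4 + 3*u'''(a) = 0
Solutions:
 u(a) = C1 + Integral(C2*airyai(-2^(1/3)*a/2) + C3*airybi(-2^(1/3)*a/2), a)


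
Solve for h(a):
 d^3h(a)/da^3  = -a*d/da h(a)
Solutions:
 h(a) = C1 + Integral(C2*airyai(-a) + C3*airybi(-a), a)


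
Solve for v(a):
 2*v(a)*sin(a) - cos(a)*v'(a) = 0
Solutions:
 v(a) = C1/cos(a)^2


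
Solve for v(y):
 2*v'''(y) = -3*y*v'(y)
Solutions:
 v(y) = C1 + Integral(C2*airyai(-2^(2/3)*3^(1/3)*y/2) + C3*airybi(-2^(2/3)*3^(1/3)*y/2), y)


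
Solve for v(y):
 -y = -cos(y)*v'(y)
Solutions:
 v(y) = C1 + Integral(y/cos(y), y)


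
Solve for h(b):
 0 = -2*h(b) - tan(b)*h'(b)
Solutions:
 h(b) = C1/sin(b)^2


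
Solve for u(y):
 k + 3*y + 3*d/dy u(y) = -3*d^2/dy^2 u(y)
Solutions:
 u(y) = C1 + C2*exp(-y) - k*y/3 - y^2/2 + y


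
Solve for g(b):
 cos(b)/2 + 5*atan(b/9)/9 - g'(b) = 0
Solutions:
 g(b) = C1 + 5*b*atan(b/9)/9 - 5*log(b^2 + 81)/2 + sin(b)/2


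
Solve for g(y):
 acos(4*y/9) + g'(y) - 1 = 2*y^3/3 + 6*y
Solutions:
 g(y) = C1 + y^4/6 + 3*y^2 - y*acos(4*y/9) + y + sqrt(81 - 16*y^2)/4


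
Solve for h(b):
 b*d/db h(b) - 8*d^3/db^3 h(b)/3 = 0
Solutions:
 h(b) = C1 + Integral(C2*airyai(3^(1/3)*b/2) + C3*airybi(3^(1/3)*b/2), b)


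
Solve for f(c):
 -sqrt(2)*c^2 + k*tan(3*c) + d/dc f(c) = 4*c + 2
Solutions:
 f(c) = C1 + sqrt(2)*c^3/3 + 2*c^2 + 2*c + k*log(cos(3*c))/3


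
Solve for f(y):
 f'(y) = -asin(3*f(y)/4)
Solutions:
 Integral(1/asin(3*_y/4), (_y, f(y))) = C1 - y


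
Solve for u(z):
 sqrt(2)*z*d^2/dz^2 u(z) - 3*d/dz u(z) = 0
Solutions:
 u(z) = C1 + C2*z^(1 + 3*sqrt(2)/2)


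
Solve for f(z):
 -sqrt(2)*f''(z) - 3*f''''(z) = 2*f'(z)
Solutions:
 f(z) = C1 + C2*exp(-z*(-(9 + sqrt(2*sqrt(2) + 81))^(1/3) + sqrt(2)/(9 + sqrt(2*sqrt(2) + 81))^(1/3))/6)*sin(z*(sqrt(6)/(9 + sqrt(2*sqrt(2) + 81))^(1/3) + sqrt(3)*(9 + sqrt(2*sqrt(2) + 81))^(1/3))/6) + C3*exp(-z*(-(9 + sqrt(2*sqrt(2) + 81))^(1/3) + sqrt(2)/(9 + sqrt(2*sqrt(2) + 81))^(1/3))/6)*cos(z*(sqrt(6)/(9 + sqrt(2*sqrt(2) + 81))^(1/3) + sqrt(3)*(9 + sqrt(2*sqrt(2) + 81))^(1/3))/6) + C4*exp(z*(-(9 + sqrt(2*sqrt(2) + 81))^(1/3) + sqrt(2)/(9 + sqrt(2*sqrt(2) + 81))^(1/3))/3)


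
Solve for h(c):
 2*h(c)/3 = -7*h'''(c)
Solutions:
 h(c) = C3*exp(-2^(1/3)*21^(2/3)*c/21) + (C1*sin(2^(1/3)*3^(1/6)*7^(2/3)*c/14) + C2*cos(2^(1/3)*3^(1/6)*7^(2/3)*c/14))*exp(2^(1/3)*21^(2/3)*c/42)


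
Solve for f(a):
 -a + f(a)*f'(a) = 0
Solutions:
 f(a) = -sqrt(C1 + a^2)
 f(a) = sqrt(C1 + a^2)


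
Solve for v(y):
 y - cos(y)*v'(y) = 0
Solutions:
 v(y) = C1 + Integral(y/cos(y), y)


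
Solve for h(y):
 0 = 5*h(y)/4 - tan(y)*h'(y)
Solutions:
 h(y) = C1*sin(y)^(5/4)


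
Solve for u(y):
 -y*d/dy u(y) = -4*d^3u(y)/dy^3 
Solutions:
 u(y) = C1 + Integral(C2*airyai(2^(1/3)*y/2) + C3*airybi(2^(1/3)*y/2), y)


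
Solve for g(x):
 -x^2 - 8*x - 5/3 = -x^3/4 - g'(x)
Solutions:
 g(x) = C1 - x^4/16 + x^3/3 + 4*x^2 + 5*x/3


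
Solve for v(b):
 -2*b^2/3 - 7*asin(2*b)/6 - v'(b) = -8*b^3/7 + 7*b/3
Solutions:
 v(b) = C1 + 2*b^4/7 - 2*b^3/9 - 7*b^2/6 - 7*b*asin(2*b)/6 - 7*sqrt(1 - 4*b^2)/12


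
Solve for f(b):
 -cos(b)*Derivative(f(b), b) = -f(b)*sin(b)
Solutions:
 f(b) = C1/cos(b)


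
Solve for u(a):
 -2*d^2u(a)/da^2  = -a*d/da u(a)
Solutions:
 u(a) = C1 + C2*erfi(a/2)


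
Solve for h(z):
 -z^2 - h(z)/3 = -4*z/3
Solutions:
 h(z) = z*(4 - 3*z)


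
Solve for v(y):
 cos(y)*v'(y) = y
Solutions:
 v(y) = C1 + Integral(y/cos(y), y)


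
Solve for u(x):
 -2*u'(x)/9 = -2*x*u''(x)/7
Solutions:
 u(x) = C1 + C2*x^(16/9)


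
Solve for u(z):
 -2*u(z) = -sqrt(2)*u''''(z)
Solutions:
 u(z) = C1*exp(-2^(1/8)*z) + C2*exp(2^(1/8)*z) + C3*sin(2^(1/8)*z) + C4*cos(2^(1/8)*z)


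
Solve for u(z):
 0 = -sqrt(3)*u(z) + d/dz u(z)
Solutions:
 u(z) = C1*exp(sqrt(3)*z)


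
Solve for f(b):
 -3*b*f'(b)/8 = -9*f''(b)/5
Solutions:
 f(b) = C1 + C2*erfi(sqrt(15)*b/12)


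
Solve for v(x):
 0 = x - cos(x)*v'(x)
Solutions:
 v(x) = C1 + Integral(x/cos(x), x)


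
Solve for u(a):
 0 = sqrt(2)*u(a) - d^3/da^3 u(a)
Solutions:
 u(a) = C3*exp(2^(1/6)*a) + (C1*sin(2^(1/6)*sqrt(3)*a/2) + C2*cos(2^(1/6)*sqrt(3)*a/2))*exp(-2^(1/6)*a/2)


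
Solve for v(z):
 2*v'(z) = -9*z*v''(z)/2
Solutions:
 v(z) = C1 + C2*z^(5/9)


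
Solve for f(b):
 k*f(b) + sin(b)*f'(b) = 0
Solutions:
 f(b) = C1*exp(k*(-log(cos(b) - 1) + log(cos(b) + 1))/2)


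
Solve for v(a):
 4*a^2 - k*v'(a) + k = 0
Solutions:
 v(a) = C1 + 4*a^3/(3*k) + a


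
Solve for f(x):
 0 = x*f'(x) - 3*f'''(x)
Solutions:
 f(x) = C1 + Integral(C2*airyai(3^(2/3)*x/3) + C3*airybi(3^(2/3)*x/3), x)


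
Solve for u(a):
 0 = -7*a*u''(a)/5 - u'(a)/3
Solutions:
 u(a) = C1 + C2*a^(16/21)


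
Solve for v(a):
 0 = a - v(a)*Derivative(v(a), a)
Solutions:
 v(a) = -sqrt(C1 + a^2)
 v(a) = sqrt(C1 + a^2)


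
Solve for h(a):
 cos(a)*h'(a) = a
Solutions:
 h(a) = C1 + Integral(a/cos(a), a)


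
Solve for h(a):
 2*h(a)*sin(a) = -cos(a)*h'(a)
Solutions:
 h(a) = C1*cos(a)^2


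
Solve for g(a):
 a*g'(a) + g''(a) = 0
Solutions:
 g(a) = C1 + C2*erf(sqrt(2)*a/2)


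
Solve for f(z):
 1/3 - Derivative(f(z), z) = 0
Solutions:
 f(z) = C1 + z/3


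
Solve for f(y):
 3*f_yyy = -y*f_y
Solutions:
 f(y) = C1 + Integral(C2*airyai(-3^(2/3)*y/3) + C3*airybi(-3^(2/3)*y/3), y)


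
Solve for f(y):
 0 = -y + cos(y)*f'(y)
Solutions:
 f(y) = C1 + Integral(y/cos(y), y)


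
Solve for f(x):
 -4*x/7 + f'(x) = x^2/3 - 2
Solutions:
 f(x) = C1 + x^3/9 + 2*x^2/7 - 2*x


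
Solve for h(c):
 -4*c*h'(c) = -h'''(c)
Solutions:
 h(c) = C1 + Integral(C2*airyai(2^(2/3)*c) + C3*airybi(2^(2/3)*c), c)


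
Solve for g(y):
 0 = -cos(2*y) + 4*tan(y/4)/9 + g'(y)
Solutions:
 g(y) = C1 + 16*log(cos(y/4))/9 + sin(2*y)/2


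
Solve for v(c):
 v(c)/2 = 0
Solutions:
 v(c) = 0


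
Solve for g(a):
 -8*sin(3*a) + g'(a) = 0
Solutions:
 g(a) = C1 - 8*cos(3*a)/3


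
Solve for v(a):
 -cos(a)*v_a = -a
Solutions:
 v(a) = C1 + Integral(a/cos(a), a)


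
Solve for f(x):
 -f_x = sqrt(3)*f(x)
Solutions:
 f(x) = C1*exp(-sqrt(3)*x)


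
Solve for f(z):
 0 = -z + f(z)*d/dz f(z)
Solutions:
 f(z) = -sqrt(C1 + z^2)
 f(z) = sqrt(C1 + z^2)


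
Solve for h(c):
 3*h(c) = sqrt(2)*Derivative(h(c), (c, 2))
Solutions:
 h(c) = C1*exp(-2^(3/4)*sqrt(3)*c/2) + C2*exp(2^(3/4)*sqrt(3)*c/2)


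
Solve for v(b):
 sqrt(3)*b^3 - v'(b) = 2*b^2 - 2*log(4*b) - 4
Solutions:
 v(b) = C1 + sqrt(3)*b^4/4 - 2*b^3/3 + 2*b*log(b) + 2*b + b*log(16)


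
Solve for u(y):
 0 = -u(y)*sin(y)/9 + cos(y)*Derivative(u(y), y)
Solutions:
 u(y) = C1/cos(y)^(1/9)


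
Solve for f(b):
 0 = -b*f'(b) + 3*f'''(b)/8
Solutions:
 f(b) = C1 + Integral(C2*airyai(2*3^(2/3)*b/3) + C3*airybi(2*3^(2/3)*b/3), b)


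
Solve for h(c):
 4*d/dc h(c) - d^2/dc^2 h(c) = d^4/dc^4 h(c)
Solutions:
 h(c) = C1 + C2*exp(c*(-3*(2 + sqrt(327)/9)^(1/3) + (2 + sqrt(327)/9)^(-1/3))/6)*sin(sqrt(3)*c*((2 + sqrt(327)/9)^(-1/3) + 3*(2 + sqrt(327)/9)^(1/3))/6) + C3*exp(c*(-3*(2 + sqrt(327)/9)^(1/3) + (2 + sqrt(327)/9)^(-1/3))/6)*cos(sqrt(3)*c*((2 + sqrt(327)/9)^(-1/3) + 3*(2 + sqrt(327)/9)^(1/3))/6) + C4*exp(c*(-1/(3*(2 + sqrt(327)/9)^(1/3)) + (2 + sqrt(327)/9)^(1/3)))


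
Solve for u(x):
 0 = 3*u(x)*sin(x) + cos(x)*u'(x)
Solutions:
 u(x) = C1*cos(x)^3


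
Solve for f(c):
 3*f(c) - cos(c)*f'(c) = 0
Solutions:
 f(c) = C1*(sin(c) + 1)^(3/2)/(sin(c) - 1)^(3/2)


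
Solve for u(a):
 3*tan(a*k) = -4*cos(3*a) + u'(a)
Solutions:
 u(a) = C1 + 3*Piecewise((-log(cos(a*k))/k, Ne(k, 0)), (0, True)) + 4*sin(3*a)/3


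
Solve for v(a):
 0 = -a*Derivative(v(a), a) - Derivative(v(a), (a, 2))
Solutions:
 v(a) = C1 + C2*erf(sqrt(2)*a/2)


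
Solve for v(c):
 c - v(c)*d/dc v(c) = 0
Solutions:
 v(c) = -sqrt(C1 + c^2)
 v(c) = sqrt(C1 + c^2)


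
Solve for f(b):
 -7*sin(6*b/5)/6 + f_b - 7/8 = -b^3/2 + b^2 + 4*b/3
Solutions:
 f(b) = C1 - b^4/8 + b^3/3 + 2*b^2/3 + 7*b/8 - 35*cos(6*b/5)/36


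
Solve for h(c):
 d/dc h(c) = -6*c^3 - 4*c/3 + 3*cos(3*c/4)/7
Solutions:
 h(c) = C1 - 3*c^4/2 - 2*c^2/3 + 4*sin(3*c/4)/7


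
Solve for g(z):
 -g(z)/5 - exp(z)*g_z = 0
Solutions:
 g(z) = C1*exp(exp(-z)/5)


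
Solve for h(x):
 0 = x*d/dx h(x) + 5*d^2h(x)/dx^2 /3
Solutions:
 h(x) = C1 + C2*erf(sqrt(30)*x/10)


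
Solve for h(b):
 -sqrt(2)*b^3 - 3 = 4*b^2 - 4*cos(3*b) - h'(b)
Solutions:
 h(b) = C1 + sqrt(2)*b^4/4 + 4*b^3/3 + 3*b - 4*sin(3*b)/3


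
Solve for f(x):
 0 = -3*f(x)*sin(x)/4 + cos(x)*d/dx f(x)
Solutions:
 f(x) = C1/cos(x)^(3/4)


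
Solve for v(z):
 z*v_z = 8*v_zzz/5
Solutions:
 v(z) = C1 + Integral(C2*airyai(5^(1/3)*z/2) + C3*airybi(5^(1/3)*z/2), z)


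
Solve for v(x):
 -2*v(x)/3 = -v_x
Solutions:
 v(x) = C1*exp(2*x/3)


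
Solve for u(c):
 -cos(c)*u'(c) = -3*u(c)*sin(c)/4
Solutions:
 u(c) = C1/cos(c)^(3/4)


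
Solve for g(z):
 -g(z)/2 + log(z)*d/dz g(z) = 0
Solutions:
 g(z) = C1*exp(li(z)/2)


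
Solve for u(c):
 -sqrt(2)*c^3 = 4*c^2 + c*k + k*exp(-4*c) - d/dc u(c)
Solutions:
 u(c) = C1 + sqrt(2)*c^4/4 + 4*c^3/3 + c^2*k/2 - k*exp(-4*c)/4


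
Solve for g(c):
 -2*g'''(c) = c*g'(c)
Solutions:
 g(c) = C1 + Integral(C2*airyai(-2^(2/3)*c/2) + C3*airybi(-2^(2/3)*c/2), c)


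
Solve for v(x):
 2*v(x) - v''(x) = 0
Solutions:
 v(x) = C1*exp(-sqrt(2)*x) + C2*exp(sqrt(2)*x)


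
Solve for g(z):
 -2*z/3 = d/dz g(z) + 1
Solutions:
 g(z) = C1 - z^2/3 - z


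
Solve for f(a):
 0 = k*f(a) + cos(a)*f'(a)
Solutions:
 f(a) = C1*exp(k*(log(sin(a) - 1) - log(sin(a) + 1))/2)


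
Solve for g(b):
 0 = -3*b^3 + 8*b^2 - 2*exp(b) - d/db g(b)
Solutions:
 g(b) = C1 - 3*b^4/4 + 8*b^3/3 - 2*exp(b)


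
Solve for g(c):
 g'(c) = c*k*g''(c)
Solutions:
 g(c) = C1 + c^(((re(k) + 1)*re(k) + im(k)^2)/(re(k)^2 + im(k)^2))*(C2*sin(log(c)*Abs(im(k))/(re(k)^2 + im(k)^2)) + C3*cos(log(c)*im(k)/(re(k)^2 + im(k)^2)))


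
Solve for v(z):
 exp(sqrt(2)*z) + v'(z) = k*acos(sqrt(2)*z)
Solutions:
 v(z) = C1 + k*(z*acos(sqrt(2)*z) - sqrt(2)*sqrt(1 - 2*z^2)/2) - sqrt(2)*exp(sqrt(2)*z)/2


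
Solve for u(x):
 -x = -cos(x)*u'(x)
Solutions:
 u(x) = C1 + Integral(x/cos(x), x)


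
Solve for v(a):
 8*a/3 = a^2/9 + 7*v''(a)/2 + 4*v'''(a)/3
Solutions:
 v(a) = C1 + C2*a + C3*exp(-21*a/8) - a^4/378 + 520*a^3/3969 - 4160*a^2/27783


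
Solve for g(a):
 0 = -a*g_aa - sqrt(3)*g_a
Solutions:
 g(a) = C1 + C2*a^(1 - sqrt(3))


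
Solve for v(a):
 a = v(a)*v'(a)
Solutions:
 v(a) = -sqrt(C1 + a^2)
 v(a) = sqrt(C1 + a^2)


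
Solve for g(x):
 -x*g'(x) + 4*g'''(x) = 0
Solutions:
 g(x) = C1 + Integral(C2*airyai(2^(1/3)*x/2) + C3*airybi(2^(1/3)*x/2), x)


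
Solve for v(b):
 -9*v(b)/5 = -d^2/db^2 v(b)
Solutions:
 v(b) = C1*exp(-3*sqrt(5)*b/5) + C2*exp(3*sqrt(5)*b/5)


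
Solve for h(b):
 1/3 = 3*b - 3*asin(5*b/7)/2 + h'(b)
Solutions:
 h(b) = C1 - 3*b^2/2 + 3*b*asin(5*b/7)/2 + b/3 + 3*sqrt(49 - 25*b^2)/10


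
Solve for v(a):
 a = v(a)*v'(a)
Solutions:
 v(a) = -sqrt(C1 + a^2)
 v(a) = sqrt(C1 + a^2)


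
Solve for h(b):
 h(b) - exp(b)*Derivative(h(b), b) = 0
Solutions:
 h(b) = C1*exp(-exp(-b))


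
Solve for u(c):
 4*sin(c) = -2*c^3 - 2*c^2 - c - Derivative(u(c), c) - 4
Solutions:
 u(c) = C1 - c^4/2 - 2*c^3/3 - c^2/2 - 4*c + 4*cos(c)


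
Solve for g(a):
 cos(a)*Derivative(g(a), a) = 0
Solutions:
 g(a) = C1


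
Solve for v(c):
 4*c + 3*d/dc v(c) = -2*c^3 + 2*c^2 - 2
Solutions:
 v(c) = C1 - c^4/6 + 2*c^3/9 - 2*c^2/3 - 2*c/3


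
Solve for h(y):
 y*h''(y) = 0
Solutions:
 h(y) = C1 + C2*y


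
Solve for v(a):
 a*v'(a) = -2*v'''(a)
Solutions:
 v(a) = C1 + Integral(C2*airyai(-2^(2/3)*a/2) + C3*airybi(-2^(2/3)*a/2), a)


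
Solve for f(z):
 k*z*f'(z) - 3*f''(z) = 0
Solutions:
 f(z) = Piecewise((-sqrt(6)*sqrt(pi)*C1*erf(sqrt(6)*z*sqrt(-k)/6)/(2*sqrt(-k)) - C2, (k > 0) | (k < 0)), (-C1*z - C2, True))


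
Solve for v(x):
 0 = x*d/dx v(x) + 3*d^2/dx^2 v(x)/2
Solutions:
 v(x) = C1 + C2*erf(sqrt(3)*x/3)


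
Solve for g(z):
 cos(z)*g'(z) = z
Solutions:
 g(z) = C1 + Integral(z/cos(z), z)


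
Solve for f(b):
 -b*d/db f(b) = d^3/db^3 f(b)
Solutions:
 f(b) = C1 + Integral(C2*airyai(-b) + C3*airybi(-b), b)


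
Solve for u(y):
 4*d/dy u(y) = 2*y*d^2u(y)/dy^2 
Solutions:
 u(y) = C1 + C2*y^3


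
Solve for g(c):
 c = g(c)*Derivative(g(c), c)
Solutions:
 g(c) = -sqrt(C1 + c^2)
 g(c) = sqrt(C1 + c^2)


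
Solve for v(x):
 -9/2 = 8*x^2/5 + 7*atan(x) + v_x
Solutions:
 v(x) = C1 - 8*x^3/15 - 7*x*atan(x) - 9*x/2 + 7*log(x^2 + 1)/2


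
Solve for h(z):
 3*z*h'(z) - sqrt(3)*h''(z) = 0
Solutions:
 h(z) = C1 + C2*erfi(sqrt(2)*3^(1/4)*z/2)


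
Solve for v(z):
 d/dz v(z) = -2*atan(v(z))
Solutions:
 Integral(1/atan(_y), (_y, v(z))) = C1 - 2*z


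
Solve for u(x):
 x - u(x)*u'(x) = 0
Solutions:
 u(x) = -sqrt(C1 + x^2)
 u(x) = sqrt(C1 + x^2)


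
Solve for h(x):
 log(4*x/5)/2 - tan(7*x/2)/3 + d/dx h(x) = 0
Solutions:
 h(x) = C1 - x*log(x)/2 - x*log(2) + x/2 + x*log(5)/2 - 2*log(cos(7*x/2))/21


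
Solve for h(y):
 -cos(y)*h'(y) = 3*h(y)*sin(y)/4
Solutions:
 h(y) = C1*cos(y)^(3/4)


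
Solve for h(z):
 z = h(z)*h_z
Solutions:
 h(z) = -sqrt(C1 + z^2)
 h(z) = sqrt(C1 + z^2)


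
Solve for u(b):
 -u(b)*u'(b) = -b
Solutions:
 u(b) = -sqrt(C1 + b^2)
 u(b) = sqrt(C1 + b^2)


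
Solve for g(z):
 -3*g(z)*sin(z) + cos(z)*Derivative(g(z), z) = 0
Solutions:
 g(z) = C1/cos(z)^3


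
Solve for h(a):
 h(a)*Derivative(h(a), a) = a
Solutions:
 h(a) = -sqrt(C1 + a^2)
 h(a) = sqrt(C1 + a^2)


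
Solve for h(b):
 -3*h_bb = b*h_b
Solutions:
 h(b) = C1 + C2*erf(sqrt(6)*b/6)


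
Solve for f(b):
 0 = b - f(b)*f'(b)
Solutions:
 f(b) = -sqrt(C1 + b^2)
 f(b) = sqrt(C1 + b^2)


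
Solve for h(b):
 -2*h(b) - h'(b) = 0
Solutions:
 h(b) = C1*exp(-2*b)


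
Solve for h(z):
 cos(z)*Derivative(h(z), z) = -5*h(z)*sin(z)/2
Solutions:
 h(z) = C1*cos(z)^(5/2)


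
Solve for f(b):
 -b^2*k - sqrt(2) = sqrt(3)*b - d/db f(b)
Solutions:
 f(b) = C1 + b^3*k/3 + sqrt(3)*b^2/2 + sqrt(2)*b


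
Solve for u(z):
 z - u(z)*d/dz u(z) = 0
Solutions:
 u(z) = -sqrt(C1 + z^2)
 u(z) = sqrt(C1 + z^2)


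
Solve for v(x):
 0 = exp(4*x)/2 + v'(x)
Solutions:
 v(x) = C1 - exp(4*x)/8


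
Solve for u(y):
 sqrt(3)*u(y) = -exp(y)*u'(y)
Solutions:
 u(y) = C1*exp(sqrt(3)*exp(-y))


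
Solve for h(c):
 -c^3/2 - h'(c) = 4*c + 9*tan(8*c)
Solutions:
 h(c) = C1 - c^4/8 - 2*c^2 + 9*log(cos(8*c))/8


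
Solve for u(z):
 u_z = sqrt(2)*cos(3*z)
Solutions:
 u(z) = C1 + sqrt(2)*sin(3*z)/3


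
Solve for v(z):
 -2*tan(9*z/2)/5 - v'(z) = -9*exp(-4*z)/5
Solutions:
 v(z) = C1 - 2*log(tan(9*z/2)^2 + 1)/45 - 9*exp(-4*z)/20


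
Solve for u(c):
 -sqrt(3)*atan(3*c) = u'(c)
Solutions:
 u(c) = C1 - sqrt(3)*(c*atan(3*c) - log(9*c^2 + 1)/6)


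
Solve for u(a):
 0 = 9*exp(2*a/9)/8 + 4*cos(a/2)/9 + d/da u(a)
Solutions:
 u(a) = C1 - 81*exp(2*a/9)/16 - 8*sin(a/2)/9


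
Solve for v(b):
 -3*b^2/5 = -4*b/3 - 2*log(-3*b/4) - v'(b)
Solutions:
 v(b) = C1 + b^3/5 - 2*b^2/3 - 2*b*log(-b) + 2*b*(-log(3) + 1 + 2*log(2))


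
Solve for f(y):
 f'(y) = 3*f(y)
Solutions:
 f(y) = C1*exp(3*y)


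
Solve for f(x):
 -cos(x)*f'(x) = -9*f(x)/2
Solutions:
 f(x) = C1*(sin(x) + 1)^(1/4)*(sin(x)^2 + 2*sin(x) + 1)/((sin(x) - 1)^(1/4)*(sin(x)^2 - 2*sin(x) + 1))


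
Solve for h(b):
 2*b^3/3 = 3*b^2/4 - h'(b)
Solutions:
 h(b) = C1 - b^4/6 + b^3/4


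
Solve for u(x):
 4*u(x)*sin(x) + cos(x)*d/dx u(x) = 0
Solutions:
 u(x) = C1*cos(x)^4


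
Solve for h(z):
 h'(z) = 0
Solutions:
 h(z) = C1


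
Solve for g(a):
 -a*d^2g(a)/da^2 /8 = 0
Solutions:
 g(a) = C1 + C2*a


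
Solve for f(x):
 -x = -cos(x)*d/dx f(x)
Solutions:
 f(x) = C1 + Integral(x/cos(x), x)


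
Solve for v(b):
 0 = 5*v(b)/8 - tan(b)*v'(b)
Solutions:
 v(b) = C1*sin(b)^(5/8)


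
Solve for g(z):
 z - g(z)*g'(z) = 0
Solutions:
 g(z) = -sqrt(C1 + z^2)
 g(z) = sqrt(C1 + z^2)


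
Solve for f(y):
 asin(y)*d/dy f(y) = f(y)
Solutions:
 f(y) = C1*exp(Integral(1/asin(y), y))


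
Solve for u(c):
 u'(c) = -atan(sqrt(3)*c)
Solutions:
 u(c) = C1 - c*atan(sqrt(3)*c) + sqrt(3)*log(3*c^2 + 1)/6


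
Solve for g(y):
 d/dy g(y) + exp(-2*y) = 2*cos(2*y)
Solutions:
 g(y) = C1 + sin(2*y) + exp(-2*y)/2


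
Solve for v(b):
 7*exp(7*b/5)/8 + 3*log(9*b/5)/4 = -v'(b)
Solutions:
 v(b) = C1 - 3*b*log(b)/4 + 3*b*(-2*log(3) + 1 + log(5))/4 - 5*exp(7*b/5)/8


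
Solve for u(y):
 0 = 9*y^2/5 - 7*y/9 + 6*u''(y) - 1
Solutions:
 u(y) = C1 + C2*y - y^4/40 + 7*y^3/324 + y^2/12


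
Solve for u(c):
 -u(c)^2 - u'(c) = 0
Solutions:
 u(c) = 1/(C1 + c)


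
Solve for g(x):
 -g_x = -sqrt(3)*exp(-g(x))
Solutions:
 g(x) = log(C1 + sqrt(3)*x)


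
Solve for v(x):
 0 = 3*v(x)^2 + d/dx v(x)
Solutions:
 v(x) = 1/(C1 + 3*x)


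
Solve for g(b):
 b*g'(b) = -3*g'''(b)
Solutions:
 g(b) = C1 + Integral(C2*airyai(-3^(2/3)*b/3) + C3*airybi(-3^(2/3)*b/3), b)


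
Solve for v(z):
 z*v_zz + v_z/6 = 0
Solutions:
 v(z) = C1 + C2*z^(5/6)


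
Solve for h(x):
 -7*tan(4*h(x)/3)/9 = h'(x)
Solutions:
 h(x) = -3*asin(C1*exp(-28*x/27))/4 + 3*pi/4
 h(x) = 3*asin(C1*exp(-28*x/27))/4


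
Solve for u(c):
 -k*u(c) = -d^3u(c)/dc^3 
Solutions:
 u(c) = C1*exp(c*k^(1/3)) + C2*exp(c*k^(1/3)*(-1 + sqrt(3)*I)/2) + C3*exp(-c*k^(1/3)*(1 + sqrt(3)*I)/2)


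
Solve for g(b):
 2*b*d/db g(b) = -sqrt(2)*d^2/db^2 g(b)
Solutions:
 g(b) = C1 + C2*erf(2^(3/4)*b/2)


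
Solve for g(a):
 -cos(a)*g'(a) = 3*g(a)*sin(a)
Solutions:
 g(a) = C1*cos(a)^3


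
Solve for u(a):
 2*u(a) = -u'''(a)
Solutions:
 u(a) = C3*exp(-2^(1/3)*a) + (C1*sin(2^(1/3)*sqrt(3)*a/2) + C2*cos(2^(1/3)*sqrt(3)*a/2))*exp(2^(1/3)*a/2)


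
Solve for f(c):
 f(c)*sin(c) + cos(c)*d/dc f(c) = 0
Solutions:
 f(c) = C1*cos(c)


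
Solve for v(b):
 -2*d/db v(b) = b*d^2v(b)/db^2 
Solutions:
 v(b) = C1 + C2/b


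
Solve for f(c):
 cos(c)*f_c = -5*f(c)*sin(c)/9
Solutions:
 f(c) = C1*cos(c)^(5/9)


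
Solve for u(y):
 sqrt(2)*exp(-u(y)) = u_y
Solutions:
 u(y) = log(C1 + sqrt(2)*y)


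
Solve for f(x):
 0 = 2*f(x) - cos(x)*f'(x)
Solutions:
 f(x) = C1*(sin(x) + 1)/(sin(x) - 1)


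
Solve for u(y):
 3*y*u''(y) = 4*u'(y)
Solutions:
 u(y) = C1 + C2*y^(7/3)


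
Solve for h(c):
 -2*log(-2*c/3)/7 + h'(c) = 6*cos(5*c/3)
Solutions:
 h(c) = C1 + 2*c*log(-c)/7 - 2*c*log(3)/7 - 2*c/7 + 2*c*log(2)/7 + 18*sin(5*c/3)/5


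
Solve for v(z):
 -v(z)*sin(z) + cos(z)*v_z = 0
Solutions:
 v(z) = C1/cos(z)


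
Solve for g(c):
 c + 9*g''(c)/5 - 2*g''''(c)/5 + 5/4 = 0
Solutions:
 g(c) = C1 + C2*c + C3*exp(-3*sqrt(2)*c/2) + C4*exp(3*sqrt(2)*c/2) - 5*c^3/54 - 25*c^2/72


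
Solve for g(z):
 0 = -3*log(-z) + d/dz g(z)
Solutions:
 g(z) = C1 + 3*z*log(-z) - 3*z


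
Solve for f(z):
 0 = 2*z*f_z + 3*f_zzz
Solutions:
 f(z) = C1 + Integral(C2*airyai(-2^(1/3)*3^(2/3)*z/3) + C3*airybi(-2^(1/3)*3^(2/3)*z/3), z)


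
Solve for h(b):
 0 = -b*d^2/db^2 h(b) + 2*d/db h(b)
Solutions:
 h(b) = C1 + C2*b^3


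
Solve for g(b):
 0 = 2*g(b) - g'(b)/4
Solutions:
 g(b) = C1*exp(8*b)


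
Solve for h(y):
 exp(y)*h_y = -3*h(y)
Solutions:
 h(y) = C1*exp(3*exp(-y))


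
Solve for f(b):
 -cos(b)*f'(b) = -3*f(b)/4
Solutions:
 f(b) = C1*(sin(b) + 1)^(3/8)/(sin(b) - 1)^(3/8)


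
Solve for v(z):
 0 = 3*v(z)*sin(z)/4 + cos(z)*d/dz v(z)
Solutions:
 v(z) = C1*cos(z)^(3/4)


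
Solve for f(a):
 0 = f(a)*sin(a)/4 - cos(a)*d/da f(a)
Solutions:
 f(a) = C1/cos(a)^(1/4)


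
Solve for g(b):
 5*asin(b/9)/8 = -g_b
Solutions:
 g(b) = C1 - 5*b*asin(b/9)/8 - 5*sqrt(81 - b^2)/8


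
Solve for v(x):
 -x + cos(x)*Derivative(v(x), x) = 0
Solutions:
 v(x) = C1 + Integral(x/cos(x), x)


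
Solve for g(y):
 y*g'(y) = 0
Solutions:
 g(y) = C1


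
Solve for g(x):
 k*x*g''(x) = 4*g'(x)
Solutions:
 g(x) = C1 + x^(((re(k) + 4)*re(k) + im(k)^2)/(re(k)^2 + im(k)^2))*(C2*sin(4*log(x)*Abs(im(k))/(re(k)^2 + im(k)^2)) + C3*cos(4*log(x)*im(k)/(re(k)^2 + im(k)^2)))


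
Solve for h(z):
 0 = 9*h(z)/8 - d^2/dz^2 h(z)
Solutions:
 h(z) = C1*exp(-3*sqrt(2)*z/4) + C2*exp(3*sqrt(2)*z/4)


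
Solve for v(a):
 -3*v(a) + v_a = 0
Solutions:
 v(a) = C1*exp(3*a)


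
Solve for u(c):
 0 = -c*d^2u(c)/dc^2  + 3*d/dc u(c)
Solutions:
 u(c) = C1 + C2*c^4


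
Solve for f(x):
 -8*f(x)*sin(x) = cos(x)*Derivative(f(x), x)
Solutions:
 f(x) = C1*cos(x)^8


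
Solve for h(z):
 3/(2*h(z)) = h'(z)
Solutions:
 h(z) = -sqrt(C1 + 3*z)
 h(z) = sqrt(C1 + 3*z)


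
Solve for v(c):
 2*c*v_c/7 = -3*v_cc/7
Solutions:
 v(c) = C1 + C2*erf(sqrt(3)*c/3)
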